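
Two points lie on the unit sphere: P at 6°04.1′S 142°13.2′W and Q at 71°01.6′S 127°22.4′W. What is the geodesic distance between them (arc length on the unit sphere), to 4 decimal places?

With latitudes φ₁ = -6.068°, φ₂ = -71.027° and longitude difference Δλ = 14.847°:
cos c = sin φ₁ sin φ₂ + cos φ₁ cos φ₂ cos Δλ = (-0.1057)(-0.9457) + (0.9944)(0.3251)(0.9666) = 0.41248,
so c = arccos(0.41248) = 1.14562 rad.
On the unit sphere the arc length equals the central angle: 1.1456.

1.1456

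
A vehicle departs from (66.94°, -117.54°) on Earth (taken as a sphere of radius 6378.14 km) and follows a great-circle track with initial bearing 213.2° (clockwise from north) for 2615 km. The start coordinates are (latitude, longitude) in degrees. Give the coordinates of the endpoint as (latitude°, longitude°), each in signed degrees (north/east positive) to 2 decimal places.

Angular distance δ = d/R = 2615/6378.14 = 0.40999 rad; initial bearing θ = 3.7210 rad.
sin φ₂ = sin φ₁ cos δ + cos φ₁ sin δ cos θ = (0.9201)(0.9171) + (0.3917)(0.3986)(-0.8368) = 0.7132, so φ₂ = 45.50°.
Δλ = atan2(sin θ sin δ cos φ₁, cos δ − sin φ₁ sin φ₂) = atan2(-0.0855, 0.2609) = -18.142°.
λ₂ = -117.540° − 18.142° = -135.68°.

45.50°, -135.68°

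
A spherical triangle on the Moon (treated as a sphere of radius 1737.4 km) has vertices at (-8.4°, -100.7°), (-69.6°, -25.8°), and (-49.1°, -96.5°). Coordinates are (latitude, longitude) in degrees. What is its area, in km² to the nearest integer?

Side lengths (central angles): a = 0.6699, b = 0.7130, c = 1.3421 rad; semiperimeter s = 1.3625.
By l'Huilier's theorem, tan(E/4) = √[tan(s/2) tan((s−a)/2) tan((s−b)/2) tan((s−c)/2)], giving spherical excess E = 0.1268 rad.
Area = E·R² = 0.1268 × (1737.4)² ≈ 382863 km².

382863 km²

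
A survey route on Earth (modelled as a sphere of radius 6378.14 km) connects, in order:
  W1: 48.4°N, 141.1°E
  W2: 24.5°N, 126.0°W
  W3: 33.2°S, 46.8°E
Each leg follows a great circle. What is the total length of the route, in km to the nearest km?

27054 km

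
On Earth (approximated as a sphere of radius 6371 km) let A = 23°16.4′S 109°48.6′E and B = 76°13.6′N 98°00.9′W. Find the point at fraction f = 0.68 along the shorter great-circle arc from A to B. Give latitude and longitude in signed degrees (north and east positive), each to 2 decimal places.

60.88°, 125.99°

Central angle δ = 2.1861 rad. Interpolating on the sphere with fraction f = 0.68:
P = [sin((1−f)δ)·A + sin(fδ)·B] / sin δ = 0.7885·A + 1.2202·B in Cartesian coordinates,
giving P = (-0.2860, 0.3938, 0.8736), i.e. latitude 60.88°, longitude 125.99°.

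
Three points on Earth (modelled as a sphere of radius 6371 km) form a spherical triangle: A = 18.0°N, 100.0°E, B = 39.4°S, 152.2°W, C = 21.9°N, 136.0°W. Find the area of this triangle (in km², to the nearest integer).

Side lengths (central angles): a = 1.1021, b = 1.9586, c = 2.0051 rad; semiperimeter s = 2.5329.
By l'Huilier's theorem, tan(E/4) = √[tan(s/2) tan((s−a)/2) tan((s−b)/2) tan((s−c)/2)], giving spherical excess E = 1.7569 rad.
Area = E·R² = 1.7569 × (6371)² ≈ 71312349 km².

71312349 km²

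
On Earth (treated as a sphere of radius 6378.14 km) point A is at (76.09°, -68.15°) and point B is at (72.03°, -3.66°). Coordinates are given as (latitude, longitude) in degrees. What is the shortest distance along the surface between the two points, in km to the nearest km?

With latitudes φ₁ = 76.090°, φ₂ = 72.030° and longitude difference Δλ = 64.490°:
Haversine: a = sin²(Δφ/2) + cos φ₁ cos φ₂ sin²(Δλ/2) = 0.0013 + (0.2404)(0.3085)(0.2847) = 0.02237.
Central angle c = 2·arcsin(√a) = 0.30024 rad.
Distance = R·c = 6378.14 × 0.3002 ≈ 1915 km.

1915 km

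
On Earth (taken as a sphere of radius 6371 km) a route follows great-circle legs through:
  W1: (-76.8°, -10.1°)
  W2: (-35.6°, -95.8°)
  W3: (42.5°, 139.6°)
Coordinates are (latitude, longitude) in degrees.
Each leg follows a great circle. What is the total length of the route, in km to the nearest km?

21316 km

Leg W1→W2: central angle 0.9513 rad, distance 6060.4 km.
Leg W2→W3: central angle 2.3945 rad, distance 15255.6 km.
Total: 6060.4 + 15255.6 ≈ 21316 km.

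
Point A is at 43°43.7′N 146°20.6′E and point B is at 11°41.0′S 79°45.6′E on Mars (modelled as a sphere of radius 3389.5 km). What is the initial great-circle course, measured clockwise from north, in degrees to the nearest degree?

245°

With φ₁ = 0.7632, φ₂ = -0.2039, Δλ = -1.1621 rad, the forward-azimuth formula gives
θ = atan2( sin Δλ cos φ₂ , cos φ₁ sin φ₂ − sin φ₁ cos φ₂ cos Δλ ) = atan2(-0.8986, -0.4154) = -114.81°.
Adding 360° brings this into [0°, 360°): 245°.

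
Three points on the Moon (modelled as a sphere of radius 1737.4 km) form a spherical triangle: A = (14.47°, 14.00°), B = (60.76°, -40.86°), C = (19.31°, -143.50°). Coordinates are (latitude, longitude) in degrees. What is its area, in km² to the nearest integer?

426520 km²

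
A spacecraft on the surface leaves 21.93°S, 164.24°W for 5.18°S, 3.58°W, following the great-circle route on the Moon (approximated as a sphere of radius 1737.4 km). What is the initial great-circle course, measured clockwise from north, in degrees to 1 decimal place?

142.8°

Δλ = 160.660° = 2.8040 rad.
y = sin Δλ · cos φ₂ = (0.3312)(0.9959) = 0.3298
x = cos φ₁ sin φ₂ − sin φ₁ cos φ₂ cos Δλ = (0.9276)(-0.0903) − (-0.3735)(0.9959)(-0.9436) = -0.4347
θ = atan2(y, x) = 142.81°, so the bearing is 142.8°.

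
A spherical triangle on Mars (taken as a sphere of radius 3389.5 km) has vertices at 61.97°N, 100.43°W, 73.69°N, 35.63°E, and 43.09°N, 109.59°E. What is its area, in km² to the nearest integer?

3305671 km²

Side lengths (central angles): a = 0.7780, b = 1.2599, c = 0.7195 rad; semiperimeter s = 1.3787.
By l'Huilier's theorem, tan(E/4) = √[tan(s/2) tan((s−a)/2) tan((s−b)/2) tan((s−c)/2)], giving spherical excess E = 0.2877 rad.
Area = E·R² = 0.2877 × (3389.5)² ≈ 3305671 km².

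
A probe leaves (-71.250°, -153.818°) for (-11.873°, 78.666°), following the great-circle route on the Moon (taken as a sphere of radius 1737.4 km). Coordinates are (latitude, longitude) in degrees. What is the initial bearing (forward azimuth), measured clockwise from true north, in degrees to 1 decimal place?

230.9°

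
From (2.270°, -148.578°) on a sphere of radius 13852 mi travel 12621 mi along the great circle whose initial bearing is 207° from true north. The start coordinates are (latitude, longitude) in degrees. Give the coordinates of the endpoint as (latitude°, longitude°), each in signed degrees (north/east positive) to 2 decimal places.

Angular distance δ = d/R = 12621/13852 = 0.91113 rad; initial bearing θ = 3.6128 rad.
sin φ₂ = sin φ₁ cos δ + cos φ₁ sin δ cos θ = (0.0396)(0.6129) + (0.9992)(0.7902)(-0.8910) = -0.6792, so φ₂ = -42.78°.
Δλ = atan2(sin θ sin δ cos φ₁, cos δ − sin φ₁ sin φ₂) = atan2(-0.3585, 0.6398) = -29.262°.
λ₂ = -148.578° − 29.262° = -177.84°.

-42.78°, -177.84°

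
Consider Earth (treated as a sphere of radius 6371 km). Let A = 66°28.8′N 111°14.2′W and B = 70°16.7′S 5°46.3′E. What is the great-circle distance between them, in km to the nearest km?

In radians: φ₁ = 1.1603, φ₂ = -1.2266, Δλ = 117.008° = 2.0422 rad.
cos c = sin φ₁ sin φ₂ + cos φ₁ cos φ₂ cos Δλ = (0.9169)(-0.9413) + (0.3991)(0.3375)(-0.4541) = -0.92429,
so c = arccos(-0.92429) = 2.74997 rad.
Distance = R·c = 6371 × 2.7500 ≈ 17520 km.

17520 km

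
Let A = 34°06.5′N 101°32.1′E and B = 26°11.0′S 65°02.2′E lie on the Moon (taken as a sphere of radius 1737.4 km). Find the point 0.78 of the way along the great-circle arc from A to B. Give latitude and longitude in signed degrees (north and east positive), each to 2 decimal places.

-12.96°, 73.22°

The central angle between A and B is δ = 1.2134 rad.
With f = 0.78, the slerp weights are sin((1−f)δ)/sin δ = 0.2816 and sin(fδ)/sin δ = 0.8661.
Weighted sum of the unit vectors: (0.2816)·(-0.1656,0.8113,0.5608) + (0.8661)·(0.3787,0.8136,-0.4412) = (0.2814, 0.9330, -0.2243).
Converting back: φ = atan2(z, √(x²+y²)) = -12.96°, λ = atan2(y, x) = 73.22°.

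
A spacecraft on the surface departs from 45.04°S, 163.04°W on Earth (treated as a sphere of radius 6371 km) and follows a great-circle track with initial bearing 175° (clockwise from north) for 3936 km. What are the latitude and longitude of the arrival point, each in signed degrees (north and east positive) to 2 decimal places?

Angular distance δ = d/R = 3936/6371 = 0.61780 rad; initial bearing θ = 3.0543 rad.
sin φ₂ = sin φ₁ cos δ + cos φ₁ sin δ cos θ = (-0.7076)(0.8152) + (0.7066)(0.5792)(-0.9962) = -0.9845, so φ₂ = -79.91°.
Δλ = atan2(sin θ sin δ cos φ₁, cos δ − sin φ₁ sin φ₂) = atan2(0.0357, 0.1185) = 16.755°.
λ₂ = -163.040° + 16.755° = -146.28°.

-79.91°, -146.28°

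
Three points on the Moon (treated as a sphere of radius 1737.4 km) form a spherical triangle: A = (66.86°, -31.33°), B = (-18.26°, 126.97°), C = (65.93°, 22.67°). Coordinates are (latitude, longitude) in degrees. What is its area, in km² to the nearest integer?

1160441 km²

Side lengths (central angles): a = 1.9625, b = 0.3659, c = 2.2586 rad; semiperimeter s = 2.2935.
By l'Huilier's theorem, tan(E/4) = √[tan(s/2) tan((s−a)/2) tan((s−b)/2) tan((s−c)/2)], giving spherical excess E = 0.3844 rad.
Area = E·R² = 0.3844 × (1737.4)² ≈ 1160441 km².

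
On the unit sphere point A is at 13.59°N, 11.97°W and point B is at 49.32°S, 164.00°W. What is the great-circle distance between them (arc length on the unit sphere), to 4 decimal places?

2.4006

With latitudes φ₁ = 13.590°, φ₂ = -49.320° and longitude difference Δλ = -152.030°:
cos c = sin φ₁ sin φ₂ + cos φ₁ cos φ₂ cos Δλ = (0.2350)(-0.7584) + (0.9720)(0.6518)(-0.8832) = -0.73777,
so c = arccos(-0.73777) = 2.40056 rad.
On the unit sphere the arc length equals the central angle: 2.4006.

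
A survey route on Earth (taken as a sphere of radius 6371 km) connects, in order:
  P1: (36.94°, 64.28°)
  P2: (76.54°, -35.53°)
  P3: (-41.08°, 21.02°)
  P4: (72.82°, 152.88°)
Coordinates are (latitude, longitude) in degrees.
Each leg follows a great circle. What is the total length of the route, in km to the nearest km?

35606 km

Leg P1→P2: central angle 0.9851 rad, distance 6276.1 km.
Leg P2→P3: central angle 2.1440 rad, distance 13659.6 km.
Leg P3→P4: central angle 2.4597 rad, distance 15670.6 km.
Total: 6276.1 + 13659.6 + 15670.6 ≈ 35606 km.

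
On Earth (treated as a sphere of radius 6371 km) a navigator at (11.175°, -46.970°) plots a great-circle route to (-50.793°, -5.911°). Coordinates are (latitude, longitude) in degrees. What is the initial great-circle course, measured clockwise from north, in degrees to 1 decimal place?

With φ₁ = 0.1950, φ₂ = -0.8865, Δλ = 0.7166 rad, the forward-azimuth formula gives
θ = atan2( sin Δλ cos φ₂ , cos φ₁ sin φ₂ − sin φ₁ cos φ₂ cos Δλ ) = atan2(0.4152, -0.8526) = 154.03°.
So the initial bearing is 154.0°.

154.0°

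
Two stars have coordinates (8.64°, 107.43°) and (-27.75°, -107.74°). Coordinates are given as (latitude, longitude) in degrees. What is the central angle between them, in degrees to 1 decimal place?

141.7°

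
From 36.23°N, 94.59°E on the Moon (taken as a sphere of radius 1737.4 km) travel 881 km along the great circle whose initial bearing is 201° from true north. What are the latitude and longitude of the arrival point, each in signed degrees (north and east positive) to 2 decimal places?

8.68°, 84.45°

Angular distance δ = d/R = 881/1737.4 = 0.50708 rad; initial bearing θ = 3.5081 rad.
sin φ₂ = sin φ₁ cos δ + cos φ₁ sin δ cos θ = (0.5910)(0.8742) + (0.8067)(0.4856)(-0.9336) = 0.1509, so φ₂ = 8.68°.
Δλ = atan2(sin θ sin δ cos φ₁, cos δ − sin φ₁ sin φ₂) = atan2(-0.1404, 0.7850) = -10.140°.
λ₂ = 94.590° − 10.140° = 84.45°.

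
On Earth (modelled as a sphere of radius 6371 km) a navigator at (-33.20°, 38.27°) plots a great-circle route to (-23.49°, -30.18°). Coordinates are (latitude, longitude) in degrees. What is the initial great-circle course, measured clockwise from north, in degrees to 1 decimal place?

260.1°

Δλ = -68.450° = -1.1947 rad.
y = sin Δλ · cos φ₂ = (-0.9301)(0.9171) = -0.8530
x = cos φ₁ sin φ₂ − sin φ₁ cos φ₂ cos Δλ = (0.8368)(-0.3986) − (-0.5476)(0.9171)(0.3673) = -0.1491
θ = atan2(y, x) = -99.91°; adding 360° gives 260.1°.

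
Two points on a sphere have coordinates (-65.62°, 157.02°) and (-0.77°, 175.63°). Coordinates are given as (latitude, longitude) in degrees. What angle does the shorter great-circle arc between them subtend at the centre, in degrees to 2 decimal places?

In radians: φ₁ = -1.1453, φ₂ = -0.0134, Δλ = 18.610° = 0.3248 rad.
cos c = sin φ₁ sin φ₂ + cos φ₁ cos φ₂ cos Δλ = (-0.9108)(-0.0134) + (0.4128)(0.9999)(0.9477) = 0.40341,
so c = arccos(0.40341) = 1.15556 rad.
So the angular separation is 66.21°.

66.21°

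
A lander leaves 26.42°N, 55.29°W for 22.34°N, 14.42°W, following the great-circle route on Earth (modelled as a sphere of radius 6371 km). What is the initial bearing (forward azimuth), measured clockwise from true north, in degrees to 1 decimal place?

With φ₁ = 0.4611, φ₂ = 0.3899, Δλ = 0.7133 rad, the forward-azimuth formula gives
θ = atan2( sin Δλ cos φ₂ , cos φ₁ sin φ₂ − sin φ₁ cos φ₂ cos Δλ ) = atan2(0.6052, 0.0292) = 87.24°.
So the initial bearing is 87.2°.

87.2°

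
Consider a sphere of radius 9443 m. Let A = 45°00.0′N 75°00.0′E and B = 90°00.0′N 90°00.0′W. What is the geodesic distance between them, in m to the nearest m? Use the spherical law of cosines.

In radians: φ₁ = 0.7854, φ₂ = 1.5708, Δλ = -165.000° = -2.8798 rad.
cos c = sin φ₁ sin φ₂ + cos φ₁ cos φ₂ cos Δλ = (0.7071)(1.0000) + (0.7071)(0.0000)(-0.9659) = 0.70711,
so c = arccos(0.70711) = 0.78540 rad.
Distance = R·c = 9443 × 0.7854 ≈ 7417 m.

7417 m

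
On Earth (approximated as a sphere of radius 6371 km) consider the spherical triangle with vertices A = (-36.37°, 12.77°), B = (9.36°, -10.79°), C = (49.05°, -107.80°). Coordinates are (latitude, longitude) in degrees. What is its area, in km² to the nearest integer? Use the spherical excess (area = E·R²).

Side lengths (central angles): a = 1.5269, b = 2.3693, c = 0.8869 rad; semiperimeter s = 2.3915.
By l'Huilier's theorem, tan(E/4) = √[tan(s/2) tan((s−a)/2) tan((s−b)/2) tan((s−c)/2)], giving spherical excess E = 0.4402 rad.
Area = E·R² = 0.4402 × (6371)² ≈ 17868142 km².

17868142 km²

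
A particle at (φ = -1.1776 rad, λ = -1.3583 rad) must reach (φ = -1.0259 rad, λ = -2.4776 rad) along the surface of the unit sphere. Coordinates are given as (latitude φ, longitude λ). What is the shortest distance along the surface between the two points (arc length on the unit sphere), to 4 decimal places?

In radians: φ₁ = -1.1776, φ₂ = -1.0259, Δλ = -64.131° = -1.1193 rad.
cos c = sin φ₁ sin φ₂ + cos φ₁ cos φ₂ cos Δλ = (-0.9237)(-0.8552) + (0.3831)(0.5183)(0.4363) = 0.87657,
so c = arccos(0.87657) = 0.50211 rad.
On the unit sphere the arc length equals the central angle: 0.5021.

0.5021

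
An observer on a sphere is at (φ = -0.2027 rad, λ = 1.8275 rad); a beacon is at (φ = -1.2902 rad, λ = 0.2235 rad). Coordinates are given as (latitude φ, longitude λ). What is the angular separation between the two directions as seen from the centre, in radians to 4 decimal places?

1.3853 rad

Let φ₁ = -0.2027 rad, φ₂ = -1.2902 rad, and Δλ = -1.6040 rad.
Haversine: a = sin²(Δφ/2) + cos φ₁ cos φ₂ sin²(Δλ/2) = 0.2676 + (0.9795)(0.2769)(0.5166) = 0.40778.
Central angle c = 2·arcsin(√a) = 1.38530 rad.
So the angular separation is 1.3853 rad.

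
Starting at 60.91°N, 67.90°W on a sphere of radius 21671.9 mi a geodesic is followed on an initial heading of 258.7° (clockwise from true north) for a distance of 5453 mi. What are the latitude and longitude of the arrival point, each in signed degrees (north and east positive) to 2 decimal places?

Angular distance δ = d/R = 5453/21671.9 = 0.25162 rad; initial bearing θ = 4.5152 rad.
sin φ₂ = sin φ₁ cos δ + cos φ₁ sin δ cos θ = (0.8739)(0.9685) + (0.4862)(0.2490)(-0.1959) = 0.8226, so φ₂ = 55.35°.
Δλ = atan2(sin θ sin δ cos φ₁, cos δ − sin φ₁ sin φ₂) = atan2(-0.1187, 0.2497) = -25.429°.
λ₂ = -67.900° − 25.429° = -93.33°.

55.35°, -93.33°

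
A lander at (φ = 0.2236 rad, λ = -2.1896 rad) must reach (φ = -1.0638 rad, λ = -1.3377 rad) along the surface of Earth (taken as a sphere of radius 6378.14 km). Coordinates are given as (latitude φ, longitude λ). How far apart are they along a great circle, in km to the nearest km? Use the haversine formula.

9265 km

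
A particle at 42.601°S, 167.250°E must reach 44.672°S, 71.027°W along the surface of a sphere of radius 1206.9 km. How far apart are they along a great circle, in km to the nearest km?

1652 km

In radians: φ₁ = -0.7435, φ₂ = -0.7797, Δλ = 121.723° = 2.1245 rad.
cos c = sin φ₁ sin φ₂ + cos φ₁ cos φ₂ cos Δλ = (-0.6769)(-0.7030) + (0.7361)(0.7111)(-0.5258) = 0.20064,
so c = arccos(0.20064) = 1.36878 rad.
Distance = R·c = 1206.9 × 1.3688 ≈ 1652 km.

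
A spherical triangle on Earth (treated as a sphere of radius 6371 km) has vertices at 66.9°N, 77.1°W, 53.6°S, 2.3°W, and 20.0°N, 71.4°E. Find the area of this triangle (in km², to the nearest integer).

105418232 km²

Side lengths (central angles): a = 1.6899, b = 1.5705, c = 2.3176 rad; semiperimeter s = 2.7890.
By l'Huilier's theorem, tan(E/4) = √[tan(s/2) tan((s−a)/2) tan((s−b)/2) tan((s−c)/2)], giving spherical excess E = 2.5972 rad.
Area = E·R² = 2.5972 × (6371)² ≈ 105418232 km².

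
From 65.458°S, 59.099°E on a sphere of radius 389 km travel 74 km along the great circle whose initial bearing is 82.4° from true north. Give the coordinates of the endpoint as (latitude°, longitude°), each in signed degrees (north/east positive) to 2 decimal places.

Angular distance δ = d/R = 74/389 = 0.19023 rad; initial bearing θ = 1.4382 rad.
sin φ₂ = sin φ₁ cos δ + cos φ₁ sin δ cos θ = (-0.9097)(0.9820) + (0.4154)(0.1891)(0.1323) = -0.8829, so φ₂ = -61.99°.
Δλ = atan2(sin θ sin δ cos φ₁, cos δ − sin φ₁ sin φ₂) = atan2(0.0778, 0.1789) = 23.521°.
λ₂ = 59.099° + 23.521° = 82.62°.

-61.99°, 82.62°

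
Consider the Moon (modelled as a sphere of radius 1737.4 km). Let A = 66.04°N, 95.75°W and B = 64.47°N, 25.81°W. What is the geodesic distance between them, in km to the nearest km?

843 km

Let φ₁ = 1.1526 rad, φ₂ = 1.1252 rad, and Δλ = 1.2207 rad.
cos c = sin φ₁ sin φ₂ + cos φ₁ cos φ₂ cos Δλ = (0.9138)(0.9024) + (0.4061)(0.4310)(0.3430) = 0.88464,
so c = arccos(0.88464) = 0.48508 rad.
Distance = R·c = 1737.4 × 0.4851 ≈ 843 km.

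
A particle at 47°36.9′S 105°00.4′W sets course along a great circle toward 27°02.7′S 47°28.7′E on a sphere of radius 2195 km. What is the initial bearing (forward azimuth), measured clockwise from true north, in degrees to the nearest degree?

155°

With φ₁ = -0.8310, φ₂ = -0.4720, Δλ = 2.6614 rad, the forward-azimuth formula gives
θ = atan2( sin Δλ cos φ₂ , cos φ₁ sin φ₂ − sin φ₁ cos φ₂ cos Δλ ) = atan2(0.4115, -0.8900) = 155.19°.
So the initial bearing is 155°.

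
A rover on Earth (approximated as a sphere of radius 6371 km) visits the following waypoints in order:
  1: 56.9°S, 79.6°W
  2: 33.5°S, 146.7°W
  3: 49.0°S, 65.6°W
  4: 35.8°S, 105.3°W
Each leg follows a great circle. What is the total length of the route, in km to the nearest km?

Leg 1→2: central angle 0.8769 rad, distance 5586.5 km.
Leg 2→3: central angle 1.0458 rad, distance 6662.9 km.
Leg 3→4: central angle 0.5531 rad, distance 3524.1 km.
Total: 5586.5 + 6662.9 + 3524.1 ≈ 15773 km.

15773 km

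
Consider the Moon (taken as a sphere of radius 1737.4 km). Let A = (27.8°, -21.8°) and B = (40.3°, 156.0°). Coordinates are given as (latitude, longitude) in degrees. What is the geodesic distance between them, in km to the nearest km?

3392 km

With latitudes φ₁ = 27.800°, φ₂ = 40.300° and longitude difference Δλ = 177.800°:
Haversine: a = sin²(Δφ/2) + cos φ₁ cos φ₂ sin²(Δλ/2) = 0.0119 + (0.8846)(0.7627)(0.9996) = 0.68625.
Central angle c = 2·arcsin(√a) = 1.95249 rad.
Distance = R·c = 1737.4 × 1.9525 ≈ 3392 km.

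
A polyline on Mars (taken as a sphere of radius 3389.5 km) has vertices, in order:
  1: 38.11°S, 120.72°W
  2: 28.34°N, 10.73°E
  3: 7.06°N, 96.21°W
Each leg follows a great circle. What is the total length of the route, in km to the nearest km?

Leg 1→2: central angle 2.4210 rad, distance 8205.9 km.
Leg 2→3: central angle 1.7682 rad, distance 5993.4 km.
Total: 8205.9 + 5993.4 ≈ 14199 km.

14199 km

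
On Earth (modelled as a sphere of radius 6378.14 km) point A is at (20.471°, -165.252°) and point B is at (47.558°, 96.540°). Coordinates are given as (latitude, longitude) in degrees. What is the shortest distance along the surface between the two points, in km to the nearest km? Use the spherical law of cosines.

8943 km

In radians: φ₁ = 0.3573, φ₂ = 0.8300, Δλ = -98.208° = -1.7141 rad.
cos c = sin φ₁ sin φ₂ + cos φ₁ cos φ₂ cos Δλ = (0.3497)(0.7380) + (0.9368)(0.6748)(-0.1428) = 0.16783,
so c = arccos(0.16783) = 1.40217 rad.
Distance = R·c = 6378.14 × 1.4022 ≈ 8943 km.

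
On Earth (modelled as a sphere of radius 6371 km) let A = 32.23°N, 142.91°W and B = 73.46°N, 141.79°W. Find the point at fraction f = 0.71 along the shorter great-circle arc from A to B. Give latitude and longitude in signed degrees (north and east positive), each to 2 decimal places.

Central angle δ = 0.7197 rad. Interpolating on the sphere with fraction f = 0.71:
P = [sin((1−f)δ)·A + sin(fδ)·B] / sin δ = 0.3143·A + 0.7419·B in Cartesian coordinates,
giving P = (-0.3781, -0.2910, 0.8789), i.e. latitude 61.50°, longitude -142.41°.

61.50°, -142.41°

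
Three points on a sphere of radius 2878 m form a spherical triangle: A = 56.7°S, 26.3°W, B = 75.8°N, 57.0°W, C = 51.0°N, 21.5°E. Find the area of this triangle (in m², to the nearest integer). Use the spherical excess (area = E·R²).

9392019 m²

Side lengths (central angles): a = 0.6694, b = 2.0014, c = 2.3385 rad; semiperimeter s = 2.5047.
By l'Huilier's theorem, tan(E/4) = √[tan(s/2) tan((s−a)/2) tan((s−b)/2) tan((s−c)/2)], giving spherical excess E = 1.1339 rad.
Area = E·R² = 1.1339 × (2878)² ≈ 9392019 m².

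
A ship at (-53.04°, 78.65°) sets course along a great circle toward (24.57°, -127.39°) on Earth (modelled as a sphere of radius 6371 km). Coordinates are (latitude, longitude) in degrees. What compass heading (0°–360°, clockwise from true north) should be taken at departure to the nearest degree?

With φ₁ = -0.9257, φ₂ = 0.4288, Δλ = 2.6871 rad, the forward-azimuth formula gives
θ = atan2( sin Δλ cos φ₂ , cos φ₁ sin φ₂ − sin φ₁ cos φ₂ cos Δλ ) = atan2(0.3992, -0.4029) = 135.26°.
So the initial bearing is 135°.

135°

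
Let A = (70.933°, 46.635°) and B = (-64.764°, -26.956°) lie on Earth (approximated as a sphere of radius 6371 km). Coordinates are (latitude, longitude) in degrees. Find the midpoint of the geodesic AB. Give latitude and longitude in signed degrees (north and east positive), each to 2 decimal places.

3.83°, 4.19°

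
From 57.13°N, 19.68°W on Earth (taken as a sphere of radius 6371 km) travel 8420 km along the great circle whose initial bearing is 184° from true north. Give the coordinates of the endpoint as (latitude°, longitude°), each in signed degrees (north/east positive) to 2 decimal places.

-18.52°, -23.77°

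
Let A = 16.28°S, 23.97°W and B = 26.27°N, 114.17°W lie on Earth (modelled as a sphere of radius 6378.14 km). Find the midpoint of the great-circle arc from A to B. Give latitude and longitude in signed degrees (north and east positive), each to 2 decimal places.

7.05°, -67.11°

Central angle δ = 1.6982 rad. Interpolating on the sphere with fraction f = 0.5:
P = [sin((1−f)δ)·A + sin(fδ)·B] / sin δ = 0.7568·A + 0.7568·B in Cartesian coordinates,
giving P = (0.3860, -0.9143, 0.1228), i.e. latitude 7.05°, longitude -67.11°.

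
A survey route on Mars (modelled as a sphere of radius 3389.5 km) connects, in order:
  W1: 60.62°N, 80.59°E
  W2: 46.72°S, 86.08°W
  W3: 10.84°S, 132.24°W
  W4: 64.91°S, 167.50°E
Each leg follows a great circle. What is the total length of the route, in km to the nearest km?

16850 km

Leg W1→W2: central angle 2.8638 rad, distance 9706.7 km.
Leg W2→W3: central angle 0.9232 rad, distance 3129.1 km.
Leg W3→W4: central angle 1.1843 rad, distance 4014.3 km.
Total: 9706.7 + 3129.1 + 4014.3 ≈ 16850 km.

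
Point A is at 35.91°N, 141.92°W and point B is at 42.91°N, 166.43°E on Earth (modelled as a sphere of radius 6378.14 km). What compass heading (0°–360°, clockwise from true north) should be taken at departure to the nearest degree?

296°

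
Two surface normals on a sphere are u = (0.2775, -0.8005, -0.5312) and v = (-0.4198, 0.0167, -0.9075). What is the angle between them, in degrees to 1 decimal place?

69.4°

u·v = 0.3522; |u| = 1.0000, |v| = 1.0000.
cos θ = (u·v)/(|u||v|) = 0.3522, so θ = 69.4°.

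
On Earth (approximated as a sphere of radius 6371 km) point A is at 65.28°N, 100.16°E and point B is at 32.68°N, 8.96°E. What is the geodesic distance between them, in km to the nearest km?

Let φ₁ = 1.1394 rad, φ₂ = 0.5704 rad, and Δλ = -1.5917 rad.
Haversine: a = sin²(Δφ/2) + cos φ₁ cos φ₂ sin²(Δλ/2) = 0.0788 + (0.4182)(0.8417)(0.5105) = 0.25845.
Central angle c = 2·arcsin(√a) = 1.06661 rad.
Distance = R·c = 6371 × 1.0666 ≈ 6795 km.

6795 km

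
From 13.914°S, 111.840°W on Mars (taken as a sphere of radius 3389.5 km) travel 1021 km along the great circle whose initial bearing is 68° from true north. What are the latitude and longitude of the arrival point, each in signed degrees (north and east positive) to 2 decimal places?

-6.99°, -95.75°

Angular distance δ = d/R = 1021/3389.5 = 0.30122 rad; initial bearing θ = 1.1868 rad.
sin φ₂ = sin φ₁ cos δ + cos φ₁ sin δ cos θ = (-0.2405)(0.9550) + (0.9707)(0.2967)(0.3746) = -0.1218, so φ₂ = -6.99°.
Δλ = atan2(sin θ sin δ cos φ₁, cos δ − sin φ₁ sin φ₂) = atan2(0.2670, 0.9257) = 16.090°.
λ₂ = -111.840° + 16.090° = -95.75°.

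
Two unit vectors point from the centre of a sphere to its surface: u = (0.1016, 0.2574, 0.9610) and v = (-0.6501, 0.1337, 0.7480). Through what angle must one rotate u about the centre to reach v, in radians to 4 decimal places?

0.8132 rad

u·v = 0.6872; |u| = 1.0000, |v| = 1.0000.
cos θ = (u·v)/(|u||v|) = 0.6872, so θ = 0.8132 rad.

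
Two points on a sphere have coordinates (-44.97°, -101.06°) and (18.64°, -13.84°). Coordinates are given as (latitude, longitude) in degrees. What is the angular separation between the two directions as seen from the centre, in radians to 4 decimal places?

Let φ₁ = -0.7849 rad, φ₂ = 0.3253 rad, and Δλ = 1.5223 rad.
cos c = sin φ₁ sin φ₂ + cos φ₁ cos φ₂ cos Δλ = (-0.7067)(0.3196) + (0.7075)(0.9475)(0.0485) = -0.19337,
so c = arccos(-0.19337) = 1.76540 rad.
So the angular separation is 1.7654 rad.

1.7654 rad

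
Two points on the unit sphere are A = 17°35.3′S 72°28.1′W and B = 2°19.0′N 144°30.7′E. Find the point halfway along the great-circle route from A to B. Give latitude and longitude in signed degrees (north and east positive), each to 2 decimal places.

-22.86°, -148.00°

Central angle δ = 2.4545 rad. Interpolating on the sphere with fraction f = 0.5:
P = [sin((1−f)δ)·A + sin(fδ)·B] / sin δ = 1.4844·A + 1.4844·B in Cartesian coordinates,
giving P = (-0.7814, -0.4882, -0.3886), i.e. latitude -22.86°, longitude -148.00°.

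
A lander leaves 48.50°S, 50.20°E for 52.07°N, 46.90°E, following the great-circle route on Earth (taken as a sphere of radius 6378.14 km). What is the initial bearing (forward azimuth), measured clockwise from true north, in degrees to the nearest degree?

358°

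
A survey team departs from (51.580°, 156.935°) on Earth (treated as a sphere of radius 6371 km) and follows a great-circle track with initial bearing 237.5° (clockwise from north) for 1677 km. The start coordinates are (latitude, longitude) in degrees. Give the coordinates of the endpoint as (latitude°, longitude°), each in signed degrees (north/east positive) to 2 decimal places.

Angular distance δ = d/R = 1677/6371 = 0.26322 rad; initial bearing θ = 4.1452 rad.
sin φ₂ = sin φ₁ cos δ + cos φ₁ sin δ cos θ = (0.7835)(0.9656) + (0.6214)(0.2602)(-0.5373) = 0.6696, so φ₂ = 42.04°.
Δλ = atan2(sin θ sin δ cos φ₁, cos δ − sin φ₁ sin φ₂) = atan2(-0.1364, 0.4409) = -17.186°.
λ₂ = 156.935° − 17.186° = 139.75°.

42.04°, 139.75°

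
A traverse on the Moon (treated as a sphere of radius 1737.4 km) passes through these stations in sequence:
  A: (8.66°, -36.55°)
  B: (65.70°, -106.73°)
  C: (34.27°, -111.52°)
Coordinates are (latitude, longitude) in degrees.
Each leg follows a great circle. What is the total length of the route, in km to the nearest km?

Leg A→B: central angle 1.2920 rad, distance 2244.8 km.
Leg B→C: central angle 0.5508 rad, distance 957.0 km.
Total: 2244.8 + 957.0 ≈ 3202 km.

3202 km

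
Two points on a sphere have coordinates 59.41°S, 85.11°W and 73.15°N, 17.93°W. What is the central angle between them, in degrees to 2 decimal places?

In radians: φ₁ = -1.0369, φ₂ = 1.2767, Δλ = 67.180° = 1.1725 rad.
cos c = sin φ₁ sin φ₂ + cos φ₁ cos φ₂ cos Δλ = (-0.8608)(0.9571) + (0.5089)(0.2899)(0.3878) = -0.76666,
so c = arccos(-0.76666) = 2.44442 rad.
So the angular separation is 140.06°.

140.06°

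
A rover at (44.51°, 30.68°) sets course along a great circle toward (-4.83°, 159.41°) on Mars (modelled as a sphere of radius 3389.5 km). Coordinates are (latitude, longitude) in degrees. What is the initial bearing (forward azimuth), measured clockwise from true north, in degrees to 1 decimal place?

Δλ = 128.730° = 2.2468 rad.
y = sin Δλ · cos φ₂ = (0.7801)(0.9964) = 0.7773
x = cos φ₁ sin φ₂ − sin φ₁ cos φ₂ cos Δλ = (0.7131)(-0.0842) − (0.7010)(0.9964)(-0.6257) = 0.3770
θ = atan2(y, x) = 64.13°, so the bearing is 64.1°.

64.1°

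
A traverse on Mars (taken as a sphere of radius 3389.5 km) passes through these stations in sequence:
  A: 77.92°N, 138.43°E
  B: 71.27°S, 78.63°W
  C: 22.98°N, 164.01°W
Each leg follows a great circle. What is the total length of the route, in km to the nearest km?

16486 km

Leg A→B: central angle 2.9397 rad, distance 9964.3 km.
Leg B→C: central angle 1.9240 rad, distance 6521.5 km.
Total: 9964.3 + 6521.5 ≈ 16486 km.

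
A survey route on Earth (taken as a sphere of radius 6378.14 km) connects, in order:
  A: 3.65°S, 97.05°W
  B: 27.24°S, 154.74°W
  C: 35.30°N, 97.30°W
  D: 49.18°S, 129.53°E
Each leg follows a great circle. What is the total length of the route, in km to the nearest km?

Leg A→B: central angle 1.0433 rad, distance 6654.1 km.
Leg B→C: central angle 1.4444 rad, distance 9212.8 km.
Leg C→D: central angle 2.5019 rad, distance 15957.7 km.
Total: 6654.1 + 9212.8 + 15957.7 ≈ 31825 km.

31825 km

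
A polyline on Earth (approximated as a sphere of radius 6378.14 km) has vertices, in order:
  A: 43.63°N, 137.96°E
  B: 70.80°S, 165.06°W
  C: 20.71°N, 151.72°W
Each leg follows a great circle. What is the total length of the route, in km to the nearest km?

23761 km

Leg A→B: central angle 2.1199 rad, distance 13520.9 km.
Leg B→C: central angle 1.6055 rad, distance 10239.8 km.
Total: 13520.9 + 10239.8 ≈ 23761 km.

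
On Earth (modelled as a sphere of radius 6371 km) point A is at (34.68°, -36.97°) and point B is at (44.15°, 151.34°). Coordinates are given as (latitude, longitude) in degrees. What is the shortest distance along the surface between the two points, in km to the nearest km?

11209 km

In radians: φ₁ = 0.6053, φ₂ = 0.7706, Δλ = -171.690° = -2.9966 rad.
cos c = sin φ₁ sin φ₂ + cos φ₁ cos φ₂ cos Δλ = (0.5690)(0.6965) + (0.8223)(0.7175)(-0.9895) = -0.18753,
so c = arccos(-0.18753) = 1.75944 rad.
Distance = R·c = 6371 × 1.7594 ≈ 11209 km.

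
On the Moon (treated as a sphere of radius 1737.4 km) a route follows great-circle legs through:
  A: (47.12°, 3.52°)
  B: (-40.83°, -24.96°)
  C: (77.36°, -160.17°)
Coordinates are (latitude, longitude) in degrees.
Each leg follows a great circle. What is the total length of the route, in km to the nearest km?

Leg A→B: central angle 1.5973 rad, distance 2775.2 km.
Leg B→C: central angle 2.4272 rad, distance 4217.0 km.
Total: 2775.2 + 4217.0 ≈ 6992 km.

6992 km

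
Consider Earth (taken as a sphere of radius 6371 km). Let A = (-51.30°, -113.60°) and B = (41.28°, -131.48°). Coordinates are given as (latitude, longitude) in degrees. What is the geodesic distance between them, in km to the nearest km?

Let φ₁ = -0.8954 rad, φ₂ = 0.7205 rad, and Δλ = -0.3121 rad.
cos c = sin φ₁ sin φ₂ + cos φ₁ cos φ₂ cos Δλ = (-0.7804)(0.6597) + (0.6252)(0.7515)(0.9517) = -0.06771,
so c = arccos(-0.06771) = 1.63856 rad.
Distance = R·c = 6371 × 1.6386 ≈ 10439 km.

10439 km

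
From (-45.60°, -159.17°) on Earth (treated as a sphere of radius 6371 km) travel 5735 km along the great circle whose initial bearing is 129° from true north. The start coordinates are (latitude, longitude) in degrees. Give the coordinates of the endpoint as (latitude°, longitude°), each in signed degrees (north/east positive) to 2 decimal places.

-52.09°, -76.89°

Angular distance δ = d/R = 5735/6371 = 0.90017 rad; initial bearing θ = 2.2515 rad.
sin φ₂ = sin φ₁ cos δ + cos φ₁ sin δ cos θ = (-0.7145)(0.6215) + (0.6997)(0.7834)(-0.6293) = -0.7890, so φ₂ = -52.09°.
Δλ = atan2(sin θ sin δ cos φ₁, cos δ − sin φ₁ sin φ₂) = atan2(0.4260, 0.0578) = 82.277°.
λ₂ = -159.170° + 82.277° = -76.89°.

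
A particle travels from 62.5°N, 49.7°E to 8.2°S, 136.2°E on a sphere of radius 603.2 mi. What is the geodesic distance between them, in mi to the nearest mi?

In radians: φ₁ = 1.0908, φ₂ = -0.1431, Δλ = 86.500° = 1.5097 rad.
Haversine: a = sin²(Δφ/2) + cos φ₁ cos φ₂ sin²(Δλ/2) = 0.3347 + (0.4617)(0.9898)(0.4695) = 0.54931.
Central angle c = 2·arcsin(√a) = 1.66957 rad.
Distance = R·c = 603.2 × 1.6696 ≈ 1007 mi.

1007 mi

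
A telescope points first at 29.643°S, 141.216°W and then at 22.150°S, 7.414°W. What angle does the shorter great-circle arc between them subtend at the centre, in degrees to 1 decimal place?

111.8°

Let φ₁ = -0.5174 rad, φ₂ = -0.3866 rad, and Δλ = 2.3353 rad.
cos c = sin φ₁ sin φ₂ + cos φ₁ cos φ₂ cos Δλ = (-0.4946)(-0.3770) + (0.8691)(0.9262)(-0.6922) = -0.37071,
so c = arccos(-0.37071) = 1.95056 rad.
So the angular separation is 111.8°.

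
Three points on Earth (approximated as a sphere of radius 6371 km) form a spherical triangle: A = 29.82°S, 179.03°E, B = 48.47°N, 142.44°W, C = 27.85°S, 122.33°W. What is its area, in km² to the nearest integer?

Side lengths (central angles): a = 1.3687, b = 0.8873, c = 1.4930 rad; semiperimeter s = 1.8745.
By l'Huilier's theorem, tan(E/4) = √[tan(s/2) tan((s−a)/2) tan((s−b)/2) tan((s−c)/2)], giving spherical excess E = 0.7556 rad.
Area = E·R² = 0.7556 × (6371)² ≈ 30668796 km².

30668796 km²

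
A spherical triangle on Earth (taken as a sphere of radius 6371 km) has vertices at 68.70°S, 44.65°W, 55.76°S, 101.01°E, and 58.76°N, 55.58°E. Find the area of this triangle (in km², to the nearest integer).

83371329 km²

Side lengths (central angles): a = 2.0967, b = 2.5500, c = 0.9255 rad; semiperimeter s = 2.7861.
By l'Huilier's theorem, tan(E/4) = √[tan(s/2) tan((s−a)/2) tan((s−b)/2) tan((s−c)/2)], giving spherical excess E = 2.0540 rad.
Area = E·R² = 2.0540 × (6371)² ≈ 83371329 km².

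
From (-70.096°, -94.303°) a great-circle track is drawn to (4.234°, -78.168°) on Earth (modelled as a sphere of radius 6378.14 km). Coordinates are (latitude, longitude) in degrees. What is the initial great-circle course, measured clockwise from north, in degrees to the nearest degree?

With φ₁ = -1.2234, φ₂ = 0.0739, Δλ = 0.2816 rad, the forward-azimuth formula gives
θ = atan2( sin Δλ cos φ₂ , cos φ₁ sin φ₂ − sin φ₁ cos φ₂ cos Δλ ) = atan2(0.2771, 0.9259) = 16.66°.
So the initial bearing is 17°.

17°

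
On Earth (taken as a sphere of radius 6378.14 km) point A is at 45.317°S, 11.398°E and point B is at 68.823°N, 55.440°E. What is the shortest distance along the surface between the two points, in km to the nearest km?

With latitudes φ₁ = -45.317°, φ₂ = 68.823° and longitude difference Δλ = 44.042°:
cos c = sin φ₁ sin φ₂ + cos φ₁ cos φ₂ cos Δλ = (-0.7110)(0.9325) + (0.7032)(0.3613)(0.7188) = -0.48039,
so c = arccos(-0.48039) = 2.07190 rad.
Distance = R·c = 6378.14 × 2.0719 ≈ 13215 km.

13215 km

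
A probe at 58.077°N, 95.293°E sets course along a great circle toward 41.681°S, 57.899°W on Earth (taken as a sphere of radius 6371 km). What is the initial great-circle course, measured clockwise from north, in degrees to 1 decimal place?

302.4°

Δλ = -153.192° = -2.6737 rad.
y = sin Δλ · cos φ₂ = (-0.4510)(0.7469) = -0.3368
x = cos φ₁ sin φ₂ − sin φ₁ cos φ₂ cos Δλ = (0.5288)(-0.6650) − (0.8488)(0.7469)(-0.8925) = 0.2141
θ = atan2(y, x) = -57.55°; adding 360° gives 302.4°.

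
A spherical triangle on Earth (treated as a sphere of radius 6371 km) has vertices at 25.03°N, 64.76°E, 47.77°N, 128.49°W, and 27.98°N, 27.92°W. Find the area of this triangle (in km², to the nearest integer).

55132153 km²

Side lengths (central angles): a = 1.3300, b = 1.4090, c = 1.8541 rad; semiperimeter s = 2.2965.
By l'Huilier's theorem, tan(E/4) = √[tan(s/2) tan((s−a)/2) tan((s−b)/2) tan((s−c)/2)], giving spherical excess E = 1.3583 rad.
Area = E·R² = 1.3583 × (6371)² ≈ 55132153 km².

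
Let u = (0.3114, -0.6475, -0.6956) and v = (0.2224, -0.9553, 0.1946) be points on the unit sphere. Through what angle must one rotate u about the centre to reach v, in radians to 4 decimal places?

0.9855 rad

u·v = 0.5524; |u| = 1.0000, |v| = 1.0000.
cos θ = (u·v)/(|u||v|) = 0.5524, so θ = 0.9855 rad.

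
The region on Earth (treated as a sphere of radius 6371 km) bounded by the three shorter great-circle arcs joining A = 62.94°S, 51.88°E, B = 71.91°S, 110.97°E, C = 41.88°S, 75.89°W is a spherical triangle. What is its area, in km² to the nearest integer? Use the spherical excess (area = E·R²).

Side lengths (central angles): a = 1.1538, b = 1.1734, c = 0.4051 rad; semiperimeter s = 1.3661.
By l'Huilier's theorem, tan(E/4) = √[tan(s/2) tan((s−a)/2) tan((s−b)/2) tan((s−c)/2)], giving spherical excess E = 0.2640 rad.
Area = E·R² = 0.2640 × (6371)² ≈ 10716886 km².

10716886 km²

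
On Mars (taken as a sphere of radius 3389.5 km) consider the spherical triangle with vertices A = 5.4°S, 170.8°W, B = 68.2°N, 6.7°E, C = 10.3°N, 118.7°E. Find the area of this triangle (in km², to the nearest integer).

17318300 km²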